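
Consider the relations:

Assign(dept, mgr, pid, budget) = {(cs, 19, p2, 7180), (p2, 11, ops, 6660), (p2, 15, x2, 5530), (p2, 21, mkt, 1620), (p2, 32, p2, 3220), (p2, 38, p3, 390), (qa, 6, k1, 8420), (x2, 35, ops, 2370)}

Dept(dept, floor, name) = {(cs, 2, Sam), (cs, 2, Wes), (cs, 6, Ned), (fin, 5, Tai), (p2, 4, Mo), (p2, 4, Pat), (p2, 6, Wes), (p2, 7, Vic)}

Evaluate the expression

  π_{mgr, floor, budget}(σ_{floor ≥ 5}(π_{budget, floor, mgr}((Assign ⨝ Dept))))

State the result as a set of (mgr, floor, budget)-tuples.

Assign ⋈ Dept (natural join on dept): {(cs, 19, p2, 7180, 2, Sam), (cs, 19, p2, 7180, 2, Wes), (cs, 19, p2, 7180, 6, Ned), (p2, 11, ops, 6660, 4, Mo), (p2, 11, ops, 6660, 4, Pat), (p2, 11, ops, 6660, 6, Wes), (p2, 11, ops, 6660, 7, Vic), (p2, 15, x2, 5530, 4, Mo), (p2, 15, x2, 5530, 4, Pat), (p2, 15, x2, 5530, 6, Wes), (p2, 15, x2, 5530, 7, Vic), (p2, 21, mkt, 1620, 4, Mo), (p2, 21, mkt, 1620, 4, Pat), (p2, 21, mkt, 1620, 6, Wes), (p2, 21, mkt, 1620, 7, Vic), (p2, 32, p2, 3220, 4, Mo), (p2, 32, p2, 3220, 4, Pat), (p2, 32, p2, 3220, 6, Wes), (p2, 32, p2, 3220, 7, Vic), (p2, 38, p3, 390, 4, Mo), (p2, 38, p3, 390, 4, Pat), (p2, 38, p3, 390, 6, Wes), (p2, 38, p3, 390, 7, Vic)}
π_{budget, floor, mgr} gives {(1620, 4, 21), (1620, 6, 21), (1620, 7, 21), (3220, 4, 32), (3220, 6, 32), (3220, 7, 32), (390, 4, 38), (390, 6, 38), (390, 7, 38), (5530, 4, 15), (5530, 6, 15), (5530, 7, 15), (6660, 4, 11), (6660, 6, 11), (6660, 7, 11), (7180, 2, 19), (7180, 6, 19)} (6 duplicate(s) eliminated).
σ[floor ≥ 5]: keep tuples satisfying floor ≥ 5 → {(1620, 6, 21), (1620, 7, 21), (3220, 6, 32), (3220, 7, 32), (390, 6, 38), (390, 7, 38), (5530, 6, 15), (5530, 7, 15), (6660, 6, 11), (6660, 7, 11), (7180, 6, 19)}
π_{mgr, floor, budget} gives {(11, 6, 6660), (11, 7, 6660), (15, 6, 5530), (15, 7, 5530), (19, 6, 7180), (21, 6, 1620), (21, 7, 1620), (32, 6, 3220), (32, 7, 3220), (38, 6, 390), (38, 7, 390)}.

{(11, 6, 6660), (11, 7, 6660), (15, 6, 5530), (15, 7, 5530), (19, 6, 7180), (21, 6, 1620), (21, 7, 1620), (32, 6, 3220), (32, 7, 3220), (38, 6, 390), (38, 7, 390)}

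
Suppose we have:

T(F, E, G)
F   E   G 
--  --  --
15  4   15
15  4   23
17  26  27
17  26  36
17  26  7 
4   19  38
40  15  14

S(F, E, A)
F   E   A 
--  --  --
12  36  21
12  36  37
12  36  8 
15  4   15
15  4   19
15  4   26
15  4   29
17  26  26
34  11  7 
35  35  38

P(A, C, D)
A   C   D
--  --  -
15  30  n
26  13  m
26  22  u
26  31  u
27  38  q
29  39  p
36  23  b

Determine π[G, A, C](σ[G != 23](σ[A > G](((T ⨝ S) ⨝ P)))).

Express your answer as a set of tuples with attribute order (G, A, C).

{(15, 26, 13), (15, 26, 22), (15, 26, 31), (15, 29, 39), (7, 26, 13), (7, 26, 22), (7, 26, 31)}

Joining T and S on F, E yields {(15, 4, 15, 15), (15, 4, 15, 19), (15, 4, 15, 26), (15, 4, 15, 29), (15, 4, 23, 15), (15, 4, 23, 19), (15, 4, 23, 26), (15, 4, 23, 29), (17, 26, 27, 26), (17, 26, 36, 26), (17, 26, 7, 26)}.
Joining (T ⨝ S) and P on A yields {(15, 4, 15, 15, 30, n), (15, 4, 15, 26, 13, m), (15, 4, 15, 26, 22, u), (15, 4, 15, 26, 31, u), (15, 4, 15, 29, 39, p), (15, 4, 23, 15, 30, n), (15, 4, 23, 26, 13, m), (15, 4, 23, 26, 22, u), (15, 4, 23, 26, 31, u), (15, 4, 23, 29, 39, p), (17, 26, 27, 26, 13, m), (17, 26, 27, 26, 22, u), (17, 26, 27, 26, 31, u), (17, 26, 36, 26, 13, m), (17, 26, 36, 26, 22, u), (17, 26, 36, 26, 31, u), (17, 26, 7, 26, 13, m), (17, 26, 7, 26, 22, u), (17, 26, 7, 26, 31, u)}.
Selection A > G: {(15, 4, 15, 26, 13, m), (15, 4, 15, 26, 22, u), (15, 4, 15, 26, 31, u), (15, 4, 15, 29, 39, p), (15, 4, 23, 26, 13, m), (15, 4, 23, 26, 22, u), (15, 4, 23, 26, 31, u), (15, 4, 23, 29, 39, p), (17, 26, 7, 26, 13, m), (17, 26, 7, 26, 22, u), (17, 26, 7, 26, 31, u)}
Selection G != 23: {(15, 4, 15, 26, 13, m), (15, 4, 15, 26, 22, u), (15, 4, 15, 26, 31, u), (15, 4, 15, 29, 39, p), (17, 26, 7, 26, 13, m), (17, 26, 7, 26, 22, u), (17, 26, 7, 26, 31, u)}
π_{G, A, C} gives {(15, 26, 13), (15, 26, 22), (15, 26, 31), (15, 29, 39), (7, 26, 13), (7, 26, 22), (7, 26, 31)}.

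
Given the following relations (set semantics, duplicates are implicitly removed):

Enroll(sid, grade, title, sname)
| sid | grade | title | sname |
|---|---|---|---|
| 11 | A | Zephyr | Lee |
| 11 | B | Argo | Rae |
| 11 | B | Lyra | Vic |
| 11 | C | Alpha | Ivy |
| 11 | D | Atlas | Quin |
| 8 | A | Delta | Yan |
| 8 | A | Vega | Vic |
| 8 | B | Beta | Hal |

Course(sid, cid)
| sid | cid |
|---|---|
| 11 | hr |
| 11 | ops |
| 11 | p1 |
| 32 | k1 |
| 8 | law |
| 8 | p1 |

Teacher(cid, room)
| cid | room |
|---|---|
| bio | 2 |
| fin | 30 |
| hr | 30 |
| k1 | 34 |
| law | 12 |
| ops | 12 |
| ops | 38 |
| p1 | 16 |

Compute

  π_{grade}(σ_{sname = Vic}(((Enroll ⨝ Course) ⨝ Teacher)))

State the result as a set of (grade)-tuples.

{A, B}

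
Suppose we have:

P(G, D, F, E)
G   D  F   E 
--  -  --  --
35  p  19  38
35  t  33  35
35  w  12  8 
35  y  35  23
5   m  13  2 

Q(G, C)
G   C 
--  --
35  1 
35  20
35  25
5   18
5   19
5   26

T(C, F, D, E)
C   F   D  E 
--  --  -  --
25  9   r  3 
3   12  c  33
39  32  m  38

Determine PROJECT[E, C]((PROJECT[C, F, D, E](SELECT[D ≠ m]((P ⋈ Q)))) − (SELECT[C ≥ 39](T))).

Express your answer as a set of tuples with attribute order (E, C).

Joining P and Q on G yields {(35, p, 19, 38, 1), (35, p, 19, 38, 20), (35, p, 19, 38, 25), (35, t, 33, 35, 1), (35, t, 33, 35, 20), (35, t, 33, 35, 25), (35, w, 12, 8, 1), (35, w, 12, 8, 20), (35, w, 12, 8, 25), (35, y, 35, 23, 1), (35, y, 35, 23, 20), (35, y, 35, 23, 25), (5, m, 13, 2, 18), (5, m, 13, 2, 19), (5, m, 13, 2, 26)}.
Apply σ_{D ≠ m}; surviving tuples: {(35, p, 19, 38, 1), (35, p, 19, 38, 20), (35, p, 19, 38, 25), (35, t, 33, 35, 1), (35, t, 33, 35, 20), (35, t, 33, 35, 25), (35, w, 12, 8, 1), (35, w, 12, 8, 20), (35, w, 12, 8, 25), (35, y, 35, 23, 1), (35, y, 35, 23, 20), (35, y, 35, 23, 25)}
π[C, F, D, E]: project onto (C, F, D, E) → {(1, 12, w, 8), (1, 19, p, 38), (1, 33, t, 35), (1, 35, y, 23), (20, 12, w, 8), (20, 19, p, 38), (20, 33, t, 35), (20, 35, y, 23), (25, 12, w, 8), (25, 19, p, 38), (25, 33, t, 35), (25, 35, y, 23)}
Apply σ_{C ≥ 39}; surviving tuples: {(39, 32, m, 38)}
Difference: {(1, 12, w, 8), (1, 19, p, 38), (1, 33, t, 35), (1, 35, y, 23), (20, 12, w, 8), (20, 19, p, 38), (20, 33, t, 35), (20, 35, y, 23), (25, 12, w, 8), (25, 19, p, 38), (25, 33, t, 35), (25, 35, y, 23)} with {(39, 32, m, 38)} → {(1, 12, w, 8), (1, 19, p, 38), (1, 33, t, 35), (1, 35, y, 23), (20, 12, w, 8), (20, 19, p, 38), (20, 33, t, 35), (20, 35, y, 23), (25, 12, w, 8), (25, 19, p, 38), (25, 33, t, 35), (25, 35, y, 23)}
π[E, C]: project onto (E, C) → {(23, 1), (23, 20), (23, 25), (35, 1), (35, 20), (35, 25), (38, 1), (38, 20), (38, 25), (8, 1), (8, 20), (8, 25)}

{(23, 1), (23, 20), (23, 25), (35, 1), (35, 20), (35, 25), (38, 1), (38, 20), (38, 25), (8, 1), (8, 20), (8, 25)}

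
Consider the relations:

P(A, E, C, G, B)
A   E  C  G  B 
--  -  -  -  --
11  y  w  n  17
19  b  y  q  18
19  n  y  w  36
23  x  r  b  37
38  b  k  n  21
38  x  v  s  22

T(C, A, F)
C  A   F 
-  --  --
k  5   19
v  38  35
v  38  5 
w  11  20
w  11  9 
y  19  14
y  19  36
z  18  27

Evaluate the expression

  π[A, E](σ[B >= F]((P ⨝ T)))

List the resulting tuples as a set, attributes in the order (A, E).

Joining P and T on A, C yields {(11, y, w, n, 17, 20), (11, y, w, n, 17, 9), (19, b, y, q, 18, 14), (19, b, y, q, 18, 36), (19, n, y, w, 36, 14), (19, n, y, w, 36, 36), (38, x, v, s, 22, 35), (38, x, v, s, 22, 5)}.
Selection B >= F: {(11, y, w, n, 17, 9), (19, b, y, q, 18, 14), (19, n, y, w, 36, 14), (19, n, y, w, 36, 36), (38, x, v, s, 22, 5)}
π[A, E]: project onto (A, E) (1 duplicate(s) eliminated) → {(11, y), (19, b), (19, n), (38, x)}

{(11, y), (19, b), (19, n), (38, x)}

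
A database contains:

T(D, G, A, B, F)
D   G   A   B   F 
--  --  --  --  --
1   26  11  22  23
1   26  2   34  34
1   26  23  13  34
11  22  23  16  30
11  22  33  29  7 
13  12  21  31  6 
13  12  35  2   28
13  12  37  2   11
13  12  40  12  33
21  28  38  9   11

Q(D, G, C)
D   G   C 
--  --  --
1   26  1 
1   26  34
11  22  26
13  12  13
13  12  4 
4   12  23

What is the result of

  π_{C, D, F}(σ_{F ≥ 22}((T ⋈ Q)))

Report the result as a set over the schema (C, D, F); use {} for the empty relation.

{(1, 1, 23), (1, 1, 34), (13, 13, 28), (13, 13, 33), (26, 11, 30), (34, 1, 23), (34, 1, 34), (4, 13, 28), (4, 13, 33)}

T ⋈ Q (natural join on D, G): {(1, 26, 11, 22, 23, 1), (1, 26, 11, 22, 23, 34), (1, 26, 2, 34, 34, 1), (1, 26, 2, 34, 34, 34), (1, 26, 23, 13, 34, 1), (1, 26, 23, 13, 34, 34), (11, 22, 23, 16, 30, 26), (11, 22, 33, 29, 7, 26), (13, 12, 21, 31, 6, 13), (13, 12, 21, 31, 6, 4), (13, 12, 35, 2, 28, 13), (13, 12, 35, 2, 28, 4), (13, 12, 37, 2, 11, 13), (13, 12, 37, 2, 11, 4), (13, 12, 40, 12, 33, 13), (13, 12, 40, 12, 33, 4)}
σ[F ≥ 22]: keep tuples satisfying F ≥ 22 → {(1, 26, 11, 22, 23, 1), (1, 26, 11, 22, 23, 34), (1, 26, 2, 34, 34, 1), (1, 26, 2, 34, 34, 34), (1, 26, 23, 13, 34, 1), (1, 26, 23, 13, 34, 34), (11, 22, 23, 16, 30, 26), (13, 12, 35, 2, 28, 13), (13, 12, 35, 2, 28, 4), (13, 12, 40, 12, 33, 13), (13, 12, 40, 12, 33, 4)}
π_{C, D, F} gives {(1, 1, 23), (1, 1, 34), (13, 13, 28), (13, 13, 33), (26, 11, 30), (34, 1, 23), (34, 1, 34), (4, 13, 28), (4, 13, 33)} (2 duplicate(s) eliminated).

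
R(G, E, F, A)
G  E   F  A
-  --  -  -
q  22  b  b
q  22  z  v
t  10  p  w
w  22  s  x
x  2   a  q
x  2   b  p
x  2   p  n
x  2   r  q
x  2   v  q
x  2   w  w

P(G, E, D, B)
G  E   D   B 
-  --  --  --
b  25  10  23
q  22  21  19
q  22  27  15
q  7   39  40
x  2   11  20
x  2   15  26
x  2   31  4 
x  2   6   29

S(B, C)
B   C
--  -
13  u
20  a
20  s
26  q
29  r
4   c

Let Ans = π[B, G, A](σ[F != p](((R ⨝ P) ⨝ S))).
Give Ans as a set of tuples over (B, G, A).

R ⋈ P (natural join on G, E): {(q, 22, b, b, 21, 19), (q, 22, b, b, 27, 15), (q, 22, z, v, 21, 19), (q, 22, z, v, 27, 15), (x, 2, a, q, 11, 20), (x, 2, a, q, 15, 26), (x, 2, a, q, 31, 4), (x, 2, a, q, 6, 29), (x, 2, b, p, 11, 20), (x, 2, b, p, 15, 26), (x, 2, b, p, 31, 4), (x, 2, b, p, 6, 29), (x, 2, p, n, 11, 20), (x, 2, p, n, 15, 26), (x, 2, p, n, 31, 4), (x, 2, p, n, 6, 29), (x, 2, r, q, 11, 20), (x, 2, r, q, 15, 26), (x, 2, r, q, 31, 4), (x, 2, r, q, 6, 29), (x, 2, v, q, 11, 20), (x, 2, v, q, 15, 26), (x, 2, v, q, 31, 4), (x, 2, v, q, 6, 29), (x, 2, w, w, 11, 20), (x, 2, w, w, 15, 26), (x, 2, w, w, 31, 4), (x, 2, w, w, 6, 29)}
(R ⨝ P) ⋈ S (natural join on B): {(x, 2, a, q, 11, 20, a), (x, 2, a, q, 11, 20, s), (x, 2, a, q, 15, 26, q), (x, 2, a, q, 31, 4, c), (x, 2, a, q, 6, 29, r), (x, 2, b, p, 11, 20, a), (x, 2, b, p, 11, 20, s), (x, 2, b, p, 15, 26, q), (x, 2, b, p, 31, 4, c), (x, 2, b, p, 6, 29, r), (x, 2, p, n, 11, 20, a), (x, 2, p, n, 11, 20, s), (x, 2, p, n, 15, 26, q), (x, 2, p, n, 31, 4, c), (x, 2, p, n, 6, 29, r), (x, 2, r, q, 11, 20, a), (x, 2, r, q, 11, 20, s), (x, 2, r, q, 15, 26, q), (x, 2, r, q, 31, 4, c), (x, 2, r, q, 6, 29, r), (x, 2, v, q, 11, 20, a), (x, 2, v, q, 11, 20, s), (x, 2, v, q, 15, 26, q), (x, 2, v, q, 31, 4, c), (x, 2, v, q, 6, 29, r), (x, 2, w, w, 11, 20, a), (x, 2, w, w, 11, 20, s), (x, 2, w, w, 15, 26, q), (x, 2, w, w, 31, 4, c), (x, 2, w, w, 6, 29, r)}
Filtering on F != p leaves {(x, 2, a, q, 11, 20, a), (x, 2, a, q, 11, 20, s), (x, 2, a, q, 15, 26, q), (x, 2, a, q, 31, 4, c), (x, 2, a, q, 6, 29, r), (x, 2, b, p, 11, 20, a), (x, 2, b, p, 11, 20, s), (x, 2, b, p, 15, 26, q), (x, 2, b, p, 31, 4, c), (x, 2, b, p, 6, 29, r), (x, 2, r, q, 11, 20, a), (x, 2, r, q, 11, 20, s), (x, 2, r, q, 15, 26, q), (x, 2, r, q, 31, 4, c), (x, 2, r, q, 6, 29, r), (x, 2, v, q, 11, 20, a), (x, 2, v, q, 11, 20, s), (x, 2, v, q, 15, 26, q), (x, 2, v, q, 31, 4, c), (x, 2, v, q, 6, 29, r), (x, 2, w, w, 11, 20, a), (x, 2, w, w, 11, 20, s), (x, 2, w, w, 15, 26, q), (x, 2, w, w, 31, 4, c), (x, 2, w, w, 6, 29, r)}.
Projecting to B, G, A (13 duplicate(s) eliminated): {(20, x, p), (20, x, q), (20, x, w), (26, x, p), (26, x, q), (26, x, w), (29, x, p), (29, x, q), (29, x, w), (4, x, p), (4, x, q), (4, x, w)}

{(20, x, p), (20, x, q), (20, x, w), (26, x, p), (26, x, q), (26, x, w), (29, x, p), (29, x, q), (29, x, w), (4, x, p), (4, x, q), (4, x, w)}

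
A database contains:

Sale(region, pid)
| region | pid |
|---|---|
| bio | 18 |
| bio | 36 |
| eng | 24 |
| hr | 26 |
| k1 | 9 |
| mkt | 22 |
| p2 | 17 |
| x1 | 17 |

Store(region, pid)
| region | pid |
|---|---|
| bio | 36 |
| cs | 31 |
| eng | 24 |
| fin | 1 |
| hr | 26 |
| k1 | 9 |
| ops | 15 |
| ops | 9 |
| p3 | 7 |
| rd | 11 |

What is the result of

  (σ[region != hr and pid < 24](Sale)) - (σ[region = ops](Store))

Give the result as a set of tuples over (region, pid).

{(bio, 18), (k1, 9), (mkt, 22), (p2, 17), (x1, 17)}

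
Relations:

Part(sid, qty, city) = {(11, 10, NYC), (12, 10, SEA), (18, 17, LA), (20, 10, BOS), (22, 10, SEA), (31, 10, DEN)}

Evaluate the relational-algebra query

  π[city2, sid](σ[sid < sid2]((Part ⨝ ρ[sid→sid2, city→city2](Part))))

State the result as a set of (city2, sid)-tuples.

ρ[sid→sid2, city→city2]: schema becomes (sid2, qty, city2); tuples unchanged.
Joining Part and ρ[sid→sid2, city→city2](Part) on qty yields {(11, 10, NYC, 11, NYC), (11, 10, NYC, 12, SEA), (11, 10, NYC, 20, BOS), (11, 10, NYC, 22, SEA), (11, 10, NYC, 31, DEN), (12, 10, SEA, 11, NYC), (12, 10, SEA, 12, SEA), (12, 10, SEA, 20, BOS), (12, 10, SEA, 22, SEA), (12, 10, SEA, 31, DEN), (18, 17, LA, 18, LA), (20, 10, BOS, 11, NYC), (20, 10, BOS, 12, SEA), (20, 10, BOS, 20, BOS), (20, 10, BOS, 22, SEA), (20, 10, BOS, 31, DEN), (22, 10, SEA, 11, NYC), (22, 10, SEA, 12, SEA), (22, 10, SEA, 20, BOS), (22, 10, SEA, 22, SEA), (22, 10, SEA, 31, DEN), (31, 10, DEN, 11, NYC), (31, 10, DEN, 12, SEA), (31, 10, DEN, 20, BOS), (31, 10, DEN, 22, SEA), (31, 10, DEN, 31, DEN)}.
Filtering on sid < sid2 leaves {(11, 10, NYC, 12, SEA), (11, 10, NYC, 20, BOS), (11, 10, NYC, 22, SEA), (11, 10, NYC, 31, DEN), (12, 10, SEA, 20, BOS), (12, 10, SEA, 22, SEA), (12, 10, SEA, 31, DEN), (20, 10, BOS, 22, SEA), (20, 10, BOS, 31, DEN), (22, 10, SEA, 31, DEN)}.
π_{city2, sid} gives {(BOS, 11), (BOS, 12), (DEN, 11), (DEN, 12), (DEN, 20), (DEN, 22), (SEA, 11), (SEA, 12), (SEA, 20)} (1 duplicate(s) eliminated).

{(BOS, 11), (BOS, 12), (DEN, 11), (DEN, 12), (DEN, 20), (DEN, 22), (SEA, 11), (SEA, 12), (SEA, 20)}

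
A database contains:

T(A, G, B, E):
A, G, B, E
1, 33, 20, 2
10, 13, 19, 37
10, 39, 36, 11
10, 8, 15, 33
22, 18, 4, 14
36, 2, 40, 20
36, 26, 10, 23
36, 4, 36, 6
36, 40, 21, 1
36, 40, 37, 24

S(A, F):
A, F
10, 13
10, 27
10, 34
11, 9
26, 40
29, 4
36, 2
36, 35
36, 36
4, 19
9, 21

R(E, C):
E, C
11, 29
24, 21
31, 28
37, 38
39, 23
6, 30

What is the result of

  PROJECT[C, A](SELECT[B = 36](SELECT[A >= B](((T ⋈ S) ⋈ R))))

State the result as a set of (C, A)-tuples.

{(30, 36)}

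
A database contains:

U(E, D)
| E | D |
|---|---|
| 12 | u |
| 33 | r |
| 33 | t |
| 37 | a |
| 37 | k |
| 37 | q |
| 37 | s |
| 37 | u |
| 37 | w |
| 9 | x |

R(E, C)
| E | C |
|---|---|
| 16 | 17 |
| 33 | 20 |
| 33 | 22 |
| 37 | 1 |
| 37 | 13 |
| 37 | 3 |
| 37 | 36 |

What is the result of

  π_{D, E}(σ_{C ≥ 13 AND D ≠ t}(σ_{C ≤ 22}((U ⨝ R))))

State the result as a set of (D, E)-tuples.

{(a, 37), (k, 37), (q, 37), (r, 33), (s, 37), (u, 37), (w, 37)}

Natural join on E: {(33, r, 20), (33, r, 22), (33, t, 20), (33, t, 22), (37, a, 1), (37, a, 13), (37, a, 3), (37, a, 36), (37, k, 1), (37, k, 13), (37, k, 3), (37, k, 36), (37, q, 1), (37, q, 13), (37, q, 3), (37, q, 36), (37, s, 1), (37, s, 13), (37, s, 3), (37, s, 36), (37, u, 1), (37, u, 13), (37, u, 3), (37, u, 36), (37, w, 1), (37, w, 13), (37, w, 3), (37, w, 36)}
Selection C ≤ 22: {(33, r, 20), (33, r, 22), (33, t, 20), (33, t, 22), (37, a, 1), (37, a, 13), (37, a, 3), (37, k, 1), (37, k, 13), (37, k, 3), (37, q, 1), (37, q, 13), (37, q, 3), (37, s, 1), (37, s, 13), (37, s, 3), (37, u, 1), (37, u, 13), (37, u, 3), (37, w, 1), (37, w, 13), (37, w, 3)}
Selection C ≥ 13 AND D ≠ t: {(33, r, 20), (33, r, 22), (37, a, 13), (37, k, 13), (37, q, 13), (37, s, 13), (37, u, 13), (37, w, 13)}
π_{D, E} gives {(a, 37), (k, 37), (q, 37), (r, 33), (s, 37), (u, 37), (w, 37)} (1 duplicate(s) eliminated).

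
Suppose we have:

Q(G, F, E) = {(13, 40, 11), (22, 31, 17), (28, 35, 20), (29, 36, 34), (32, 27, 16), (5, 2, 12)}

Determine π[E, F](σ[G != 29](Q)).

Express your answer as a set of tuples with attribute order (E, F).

{(11, 40), (12, 2), (16, 27), (17, 31), (20, 35)}

Apply σ_{G != 29}; surviving tuples: {(13, 40, 11), (22, 31, 17), (28, 35, 20), (32, 27, 16), (5, 2, 12)}
Projecting to E, F: {(11, 40), (12, 2), (16, 27), (17, 31), (20, 35)}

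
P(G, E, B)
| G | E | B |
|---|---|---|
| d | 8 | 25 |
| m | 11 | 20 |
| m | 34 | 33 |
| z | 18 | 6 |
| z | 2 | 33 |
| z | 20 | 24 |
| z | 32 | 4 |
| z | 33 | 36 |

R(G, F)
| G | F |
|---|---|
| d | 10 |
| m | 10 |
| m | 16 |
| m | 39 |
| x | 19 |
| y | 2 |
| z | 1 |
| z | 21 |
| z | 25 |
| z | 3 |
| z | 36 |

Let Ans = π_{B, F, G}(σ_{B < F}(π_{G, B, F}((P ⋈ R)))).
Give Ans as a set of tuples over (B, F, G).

Natural join on G: {(d, 8, 25, 10), (m, 11, 20, 10), (m, 11, 20, 16), (m, 11, 20, 39), (m, 34, 33, 10), (m, 34, 33, 16), (m, 34, 33, 39), (z, 18, 6, 1), (z, 18, 6, 21), (z, 18, 6, 25), (z, 18, 6, 3), (z, 18, 6, 36), (z, 2, 33, 1), (z, 2, 33, 21), (z, 2, 33, 25), (z, 2, 33, 3), (z, 2, 33, 36), (z, 20, 24, 1), (z, 20, 24, 21), (z, 20, 24, 25), (z, 20, 24, 3), (z, 20, 24, 36), (z, 32, 4, 1), (z, 32, 4, 21), (z, 32, 4, 25), (z, 32, 4, 3), (z, 32, 4, 36), (z, 33, 36, 1), (z, 33, 36, 21), (z, 33, 36, 25), (z, 33, 36, 3), (z, 33, 36, 36)}
π_{G, B, F} gives {(d, 25, 10), (m, 20, 10), (m, 20, 16), (m, 20, 39), (m, 33, 10), (m, 33, 16), (m, 33, 39), (z, 24, 1), (z, 24, 21), (z, 24, 25), (z, 24, 3), (z, 24, 36), (z, 33, 1), (z, 33, 21), (z, 33, 25), (z, 33, 3), (z, 33, 36), (z, 36, 1), (z, 36, 21), (z, 36, 25), (z, 36, 3), (z, 36, 36), (z, 4, 1), (z, 4, 21), (z, 4, 25), (z, 4, 3), (z, 4, 36), (z, 6, 1), (z, 6, 21), (z, 6, 25), (z, 6, 3), (z, 6, 36)}.
Apply σ_{B < F}; surviving tuples: {(m, 20, 39), (m, 33, 39), (z, 24, 25), (z, 24, 36), (z, 33, 36), (z, 4, 21), (z, 4, 25), (z, 4, 36), (z, 6, 21), (z, 6, 25), (z, 6, 36)}
π_{B, F, G} gives {(20, 39, m), (24, 25, z), (24, 36, z), (33, 36, z), (33, 39, m), (4, 21, z), (4, 25, z), (4, 36, z), (6, 21, z), (6, 25, z), (6, 36, z)}.

{(20, 39, m), (24, 25, z), (24, 36, z), (33, 36, z), (33, 39, m), (4, 21, z), (4, 25, z), (4, 36, z), (6, 21, z), (6, 25, z), (6, 36, z)}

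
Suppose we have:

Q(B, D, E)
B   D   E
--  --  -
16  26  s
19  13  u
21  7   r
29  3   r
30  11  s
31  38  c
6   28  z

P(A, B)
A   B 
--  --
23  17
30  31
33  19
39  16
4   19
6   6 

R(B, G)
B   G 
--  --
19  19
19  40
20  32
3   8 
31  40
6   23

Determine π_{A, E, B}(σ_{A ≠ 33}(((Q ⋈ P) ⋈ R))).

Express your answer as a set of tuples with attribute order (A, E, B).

{(30, c, 31), (4, u, 19), (6, z, 6)}

Natural join on B: {(16, 26, s, 39), (19, 13, u, 33), (19, 13, u, 4), (31, 38, c, 30), (6, 28, z, 6)}
Natural join on B: {(19, 13, u, 33, 19), (19, 13, u, 33, 40), (19, 13, u, 4, 19), (19, 13, u, 4, 40), (31, 38, c, 30, 40), (6, 28, z, 6, 23)}
σ[A ≠ 33]: keep tuples satisfying A ≠ 33 → {(19, 13, u, 4, 19), (19, 13, u, 4, 40), (31, 38, c, 30, 40), (6, 28, z, 6, 23)}
π_{A, E, B} gives {(30, c, 31), (4, u, 19), (6, z, 6)} (1 duplicate(s) eliminated).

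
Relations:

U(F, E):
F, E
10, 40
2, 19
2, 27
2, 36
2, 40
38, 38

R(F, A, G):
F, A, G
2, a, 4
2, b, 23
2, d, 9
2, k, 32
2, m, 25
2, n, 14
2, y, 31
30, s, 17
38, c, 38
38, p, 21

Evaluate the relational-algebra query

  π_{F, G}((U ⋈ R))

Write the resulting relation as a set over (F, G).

Natural join on F: {(2, 19, a, 4), (2, 19, b, 23), (2, 19, d, 9), (2, 19, k, 32), (2, 19, m, 25), (2, 19, n, 14), (2, 19, y, 31), (2, 27, a, 4), (2, 27, b, 23), (2, 27, d, 9), (2, 27, k, 32), (2, 27, m, 25), (2, 27, n, 14), (2, 27, y, 31), (2, 36, a, 4), (2, 36, b, 23), (2, 36, d, 9), (2, 36, k, 32), (2, 36, m, 25), (2, 36, n, 14), (2, 36, y, 31), (2, 40, a, 4), (2, 40, b, 23), (2, 40, d, 9), (2, 40, k, 32), (2, 40, m, 25), (2, 40, n, 14), (2, 40, y, 31), (38, 38, c, 38), (38, 38, p, 21)}
π_{F, G} gives {(2, 14), (2, 23), (2, 25), (2, 31), (2, 32), (2, 4), (2, 9), (38, 21), (38, 38)} (21 duplicate(s) eliminated).

{(2, 14), (2, 23), (2, 25), (2, 31), (2, 32), (2, 4), (2, 9), (38, 21), (38, 38)}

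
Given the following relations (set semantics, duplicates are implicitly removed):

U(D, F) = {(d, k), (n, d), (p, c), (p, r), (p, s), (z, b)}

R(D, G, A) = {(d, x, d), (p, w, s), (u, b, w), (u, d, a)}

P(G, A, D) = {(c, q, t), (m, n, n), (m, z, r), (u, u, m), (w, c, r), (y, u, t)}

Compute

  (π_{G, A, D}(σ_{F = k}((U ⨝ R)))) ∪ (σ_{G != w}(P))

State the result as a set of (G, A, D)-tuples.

{(c, q, t), (m, n, n), (m, z, r), (u, u, m), (x, d, d), (y, u, t)}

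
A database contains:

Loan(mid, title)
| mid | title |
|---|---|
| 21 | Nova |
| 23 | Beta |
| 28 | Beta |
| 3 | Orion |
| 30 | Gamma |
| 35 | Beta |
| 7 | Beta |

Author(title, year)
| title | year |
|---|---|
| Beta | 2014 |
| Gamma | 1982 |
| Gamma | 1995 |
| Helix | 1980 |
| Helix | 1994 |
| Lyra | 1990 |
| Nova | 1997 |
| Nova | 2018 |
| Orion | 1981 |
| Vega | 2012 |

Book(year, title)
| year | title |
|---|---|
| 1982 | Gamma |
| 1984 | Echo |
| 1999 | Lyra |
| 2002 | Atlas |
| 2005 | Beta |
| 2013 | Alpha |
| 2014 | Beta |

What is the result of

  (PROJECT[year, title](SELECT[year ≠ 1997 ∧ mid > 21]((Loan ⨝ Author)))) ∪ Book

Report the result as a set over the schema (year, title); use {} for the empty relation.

Loan ⋈ Author (natural join on title): {(21, Nova, 1997), (21, Nova, 2018), (23, Beta, 2014), (28, Beta, 2014), (3, Orion, 1981), (30, Gamma, 1982), (30, Gamma, 1995), (35, Beta, 2014), (7, Beta, 2014)}
σ[year ≠ 1997 ∧ mid > 21]: keep tuples satisfying year ≠ 1997 ∧ mid > 21 → {(23, Beta, 2014), (28, Beta, 2014), (30, Gamma, 1982), (30, Gamma, 1995), (35, Beta, 2014)}
Keep only column(s) year, title (2 duplicate(s) eliminated): {(1982, Gamma), (1995, Gamma), (2014, Beta)}
Taking the union: {(1982, Gamma), (1984, Echo), (1995, Gamma), (1999, Lyra), (2002, Atlas), (2005, Beta), (2013, Alpha), (2014, Beta)}

{(1982, Gamma), (1984, Echo), (1995, Gamma), (1999, Lyra), (2002, Atlas), (2005, Beta), (2013, Alpha), (2014, Beta)}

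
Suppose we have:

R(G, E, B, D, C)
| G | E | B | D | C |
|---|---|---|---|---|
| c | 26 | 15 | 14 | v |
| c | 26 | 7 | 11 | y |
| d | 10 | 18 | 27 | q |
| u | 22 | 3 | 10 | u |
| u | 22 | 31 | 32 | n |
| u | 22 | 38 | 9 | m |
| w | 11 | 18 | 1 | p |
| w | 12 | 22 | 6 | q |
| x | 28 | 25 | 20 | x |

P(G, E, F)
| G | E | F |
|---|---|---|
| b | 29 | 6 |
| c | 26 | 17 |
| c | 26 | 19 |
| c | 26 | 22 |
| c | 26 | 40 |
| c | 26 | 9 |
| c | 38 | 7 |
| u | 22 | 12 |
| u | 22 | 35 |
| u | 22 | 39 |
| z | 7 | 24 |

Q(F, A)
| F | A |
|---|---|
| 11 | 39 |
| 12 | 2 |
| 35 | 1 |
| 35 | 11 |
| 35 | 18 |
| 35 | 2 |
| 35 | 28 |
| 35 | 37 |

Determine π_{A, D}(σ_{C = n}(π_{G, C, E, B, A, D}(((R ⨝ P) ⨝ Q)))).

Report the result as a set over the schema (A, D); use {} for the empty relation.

Natural join on G, E: {(c, 26, 15, 14, v, 17), (c, 26, 15, 14, v, 19), (c, 26, 15, 14, v, 22), (c, 26, 15, 14, v, 40), (c, 26, 15, 14, v, 9), (c, 26, 7, 11, y, 17), (c, 26, 7, 11, y, 19), (c, 26, 7, 11, y, 22), (c, 26, 7, 11, y, 40), (c, 26, 7, 11, y, 9), (u, 22, 3, 10, u, 12), (u, 22, 3, 10, u, 35), (u, 22, 3, 10, u, 39), (u, 22, 31, 32, n, 12), (u, 22, 31, 32, n, 35), (u, 22, 31, 32, n, 39), (u, 22, 38, 9, m, 12), (u, 22, 38, 9, m, 35), (u, 22, 38, 9, m, 39)}
Natural join on F: {(u, 22, 3, 10, u, 12, 2), (u, 22, 3, 10, u, 35, 1), (u, 22, 3, 10, u, 35, 11), (u, 22, 3, 10, u, 35, 18), (u, 22, 3, 10, u, 35, 2), (u, 22, 3, 10, u, 35, 28), (u, 22, 3, 10, u, 35, 37), (u, 22, 31, 32, n, 12, 2), (u, 22, 31, 32, n, 35, 1), (u, 22, 31, 32, n, 35, 11), (u, 22, 31, 32, n, 35, 18), (u, 22, 31, 32, n, 35, 2), (u, 22, 31, 32, n, 35, 28), (u, 22, 31, 32, n, 35, 37), (u, 22, 38, 9, m, 12, 2), (u, 22, 38, 9, m, 35, 1), (u, 22, 38, 9, m, 35, 11), (u, 22, 38, 9, m, 35, 18), (u, 22, 38, 9, m, 35, 2), (u, 22, 38, 9, m, 35, 28), (u, 22, 38, 9, m, 35, 37)}
Projecting to G, C, E, B, A, D (3 duplicate(s) eliminated): {(u, m, 22, 38, 1, 9), (u, m, 22, 38, 11, 9), (u, m, 22, 38, 18, 9), (u, m, 22, 38, 2, 9), (u, m, 22, 38, 28, 9), (u, m, 22, 38, 37, 9), (u, n, 22, 31, 1, 32), (u, n, 22, 31, 11, 32), (u, n, 22, 31, 18, 32), (u, n, 22, 31, 2, 32), (u, n, 22, 31, 28, 32), (u, n, 22, 31, 37, 32), (u, u, 22, 3, 1, 10), (u, u, 22, 3, 11, 10), (u, u, 22, 3, 18, 10), (u, u, 22, 3, 2, 10), (u, u, 22, 3, 28, 10), (u, u, 22, 3, 37, 10)}
Selection C = n: {(u, n, 22, 31, 1, 32), (u, n, 22, 31, 11, 32), (u, n, 22, 31, 18, 32), (u, n, 22, 31, 2, 32), (u, n, 22, 31, 28, 32), (u, n, 22, 31, 37, 32)}
Projecting to A, D: {(1, 32), (11, 32), (18, 32), (2, 32), (28, 32), (37, 32)}

{(1, 32), (11, 32), (18, 32), (2, 32), (28, 32), (37, 32)}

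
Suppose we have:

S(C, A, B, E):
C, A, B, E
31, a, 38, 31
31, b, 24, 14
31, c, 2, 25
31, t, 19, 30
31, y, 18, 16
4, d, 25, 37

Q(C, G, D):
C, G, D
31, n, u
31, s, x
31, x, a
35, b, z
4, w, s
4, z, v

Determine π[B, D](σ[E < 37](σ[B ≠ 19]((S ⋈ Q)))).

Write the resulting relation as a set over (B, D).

{(18, a), (18, u), (18, x), (2, a), (2, u), (2, x), (24, a), (24, u), (24, x), (38, a), (38, u), (38, x)}

S ⋈ Q (natural join on C): {(31, a, 38, 31, n, u), (31, a, 38, 31, s, x), (31, a, 38, 31, x, a), (31, b, 24, 14, n, u), (31, b, 24, 14, s, x), (31, b, 24, 14, x, a), (31, c, 2, 25, n, u), (31, c, 2, 25, s, x), (31, c, 2, 25, x, a), (31, t, 19, 30, n, u), (31, t, 19, 30, s, x), (31, t, 19, 30, x, a), (31, y, 18, 16, n, u), (31, y, 18, 16, s, x), (31, y, 18, 16, x, a), (4, d, 25, 37, w, s), (4, d, 25, 37, z, v)}
Filtering on B ≠ 19 leaves {(31, a, 38, 31, n, u), (31, a, 38, 31, s, x), (31, a, 38, 31, x, a), (31, b, 24, 14, n, u), (31, b, 24, 14, s, x), (31, b, 24, 14, x, a), (31, c, 2, 25, n, u), (31, c, 2, 25, s, x), (31, c, 2, 25, x, a), (31, y, 18, 16, n, u), (31, y, 18, 16, s, x), (31, y, 18, 16, x, a), (4, d, 25, 37, w, s), (4, d, 25, 37, z, v)}.
Filtering on E < 37 leaves {(31, a, 38, 31, n, u), (31, a, 38, 31, s, x), (31, a, 38, 31, x, a), (31, b, 24, 14, n, u), (31, b, 24, 14, s, x), (31, b, 24, 14, x, a), (31, c, 2, 25, n, u), (31, c, 2, 25, s, x), (31, c, 2, 25, x, a), (31, y, 18, 16, n, u), (31, y, 18, 16, s, x), (31, y, 18, 16, x, a)}.
Projecting to B, D: {(18, a), (18, u), (18, x), (2, a), (2, u), (2, x), (24, a), (24, u), (24, x), (38, a), (38, u), (38, x)}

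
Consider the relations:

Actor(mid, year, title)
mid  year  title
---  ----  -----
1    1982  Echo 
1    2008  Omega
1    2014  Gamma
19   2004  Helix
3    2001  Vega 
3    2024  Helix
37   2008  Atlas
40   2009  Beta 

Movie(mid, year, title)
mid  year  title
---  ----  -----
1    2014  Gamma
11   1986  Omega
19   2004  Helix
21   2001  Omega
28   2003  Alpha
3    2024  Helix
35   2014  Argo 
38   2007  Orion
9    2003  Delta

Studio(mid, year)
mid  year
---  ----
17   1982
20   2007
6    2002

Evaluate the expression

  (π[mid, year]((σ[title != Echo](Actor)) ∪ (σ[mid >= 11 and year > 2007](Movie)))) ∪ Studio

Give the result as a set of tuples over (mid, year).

{(1, 2008), (1, 2014), (17, 1982), (19, 2004), (20, 2007), (3, 2001), (3, 2024), (35, 2014), (37, 2008), (40, 2009), (6, 2002)}

σ[title != Echo]: keep tuples satisfying title != Echo → {(1, 2008, Omega), (1, 2014, Gamma), (19, 2004, Helix), (3, 2001, Vega), (3, 2024, Helix), (37, 2008, Atlas), (40, 2009, Beta)}
σ[mid >= 11 and year > 2007]: keep tuples satisfying mid >= 11 and year > 2007 → {(35, 2014, Argo)}
Union: {(1, 2008, Omega), (1, 2014, Gamma), (19, 2004, Helix), (3, 2001, Vega), (3, 2024, Helix), (37, 2008, Atlas), (40, 2009, Beta)} with {(35, 2014, Argo)} → {(1, 2008, Omega), (1, 2014, Gamma), (19, 2004, Helix), (3, 2001, Vega), (3, 2024, Helix), (35, 2014, Argo), (37, 2008, Atlas), (40, 2009, Beta)}
Projecting to mid, year: {(1, 2008), (1, 2014), (19, 2004), (3, 2001), (3, 2024), (35, 2014), (37, 2008), (40, 2009)}
Union: {(1, 2008), (1, 2014), (19, 2004), (3, 2001), (3, 2024), (35, 2014), (37, 2008), (40, 2009)} with {(17, 1982), (20, 2007), (6, 2002)} → {(1, 2008), (1, 2014), (17, 1982), (19, 2004), (20, 2007), (3, 2001), (3, 2024), (35, 2014), (37, 2008), (40, 2009), (6, 2002)}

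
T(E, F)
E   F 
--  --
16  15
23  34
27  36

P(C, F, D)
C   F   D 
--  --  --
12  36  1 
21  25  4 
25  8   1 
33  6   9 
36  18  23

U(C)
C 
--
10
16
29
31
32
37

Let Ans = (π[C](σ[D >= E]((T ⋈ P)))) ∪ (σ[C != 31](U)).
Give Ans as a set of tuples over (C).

Joining T and P on F yields {(27, 36, 12, 1)}.
Filtering on D >= E leaves {}.
π[C]: project onto (C) → {}
Filtering on C != 31 leaves {10, 16, 29, 32, 37}.
Union: {} with {10, 16, 29, 32, 37} → {10, 16, 29, 32, 37}

{10, 16, 29, 32, 37}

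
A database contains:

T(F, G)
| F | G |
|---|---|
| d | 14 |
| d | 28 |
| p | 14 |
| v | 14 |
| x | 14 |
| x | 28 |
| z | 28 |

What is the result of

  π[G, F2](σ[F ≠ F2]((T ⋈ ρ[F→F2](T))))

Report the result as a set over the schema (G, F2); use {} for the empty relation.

{(14, d), (14, p), (14, v), (14, x), (28, d), (28, x), (28, z)}

ρ[F→F2]: schema becomes (F2, G); tuples unchanged.
Joining T and ρ[F→F2](T) on G yields {(d, 14, d), (d, 14, p), (d, 14, v), (d, 14, x), (d, 28, d), (d, 28, x), (d, 28, z), (p, 14, d), (p, 14, p), (p, 14, v), (p, 14, x), (v, 14, d), (v, 14, p), (v, 14, v), (v, 14, x), (x, 14, d), (x, 14, p), (x, 14, v), (x, 14, x), (x, 28, d), (x, 28, x), (x, 28, z), (z, 28, d), (z, 28, x), (z, 28, z)}.
Selection F ≠ F2: {(d, 14, p), (d, 14, v), (d, 14, x), (d, 28, x), (d, 28, z), (p, 14, d), (p, 14, v), (p, 14, x), (v, 14, d), (v, 14, p), (v, 14, x), (x, 14, d), (x, 14, p), (x, 14, v), (x, 28, d), (x, 28, z), (z, 28, d), (z, 28, x)}
Projecting to G, F2 (11 duplicate(s) eliminated): {(14, d), (14, p), (14, v), (14, x), (28, d), (28, x), (28, z)}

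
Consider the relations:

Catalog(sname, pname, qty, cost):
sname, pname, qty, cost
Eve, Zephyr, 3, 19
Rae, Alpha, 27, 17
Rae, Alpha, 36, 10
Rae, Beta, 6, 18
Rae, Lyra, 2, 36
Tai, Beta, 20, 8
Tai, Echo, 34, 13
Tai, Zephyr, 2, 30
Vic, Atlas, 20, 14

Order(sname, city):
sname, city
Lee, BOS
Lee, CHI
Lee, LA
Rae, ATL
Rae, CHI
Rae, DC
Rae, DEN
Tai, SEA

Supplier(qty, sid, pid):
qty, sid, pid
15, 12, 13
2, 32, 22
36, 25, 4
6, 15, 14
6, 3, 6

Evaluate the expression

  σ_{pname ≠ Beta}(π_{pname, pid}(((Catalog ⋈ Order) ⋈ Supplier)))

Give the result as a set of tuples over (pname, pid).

Natural join on sname: {(Rae, Alpha, 27, 17, ATL), (Rae, Alpha, 27, 17, CHI), (Rae, Alpha, 27, 17, DC), (Rae, Alpha, 27, 17, DEN), (Rae, Alpha, 36, 10, ATL), (Rae, Alpha, 36, 10, CHI), (Rae, Alpha, 36, 10, DC), (Rae, Alpha, 36, 10, DEN), (Rae, Beta, 6, 18, ATL), (Rae, Beta, 6, 18, CHI), (Rae, Beta, 6, 18, DC), (Rae, Beta, 6, 18, DEN), (Rae, Lyra, 2, 36, ATL), (Rae, Lyra, 2, 36, CHI), (Rae, Lyra, 2, 36, DC), (Rae, Lyra, 2, 36, DEN), (Tai, Beta, 20, 8, SEA), (Tai, Echo, 34, 13, SEA), (Tai, Zephyr, 2, 30, SEA)}
Natural join on qty: {(Rae, Alpha, 36, 10, ATL, 25, 4), (Rae, Alpha, 36, 10, CHI, 25, 4), (Rae, Alpha, 36, 10, DC, 25, 4), (Rae, Alpha, 36, 10, DEN, 25, 4), (Rae, Beta, 6, 18, ATL, 15, 14), (Rae, Beta, 6, 18, ATL, 3, 6), (Rae, Beta, 6, 18, CHI, 15, 14), (Rae, Beta, 6, 18, CHI, 3, 6), (Rae, Beta, 6, 18, DC, 15, 14), (Rae, Beta, 6, 18, DC, 3, 6), (Rae, Beta, 6, 18, DEN, 15, 14), (Rae, Beta, 6, 18, DEN, 3, 6), (Rae, Lyra, 2, 36, ATL, 32, 22), (Rae, Lyra, 2, 36, CHI, 32, 22), (Rae, Lyra, 2, 36, DC, 32, 22), (Rae, Lyra, 2, 36, DEN, 32, 22), (Tai, Zephyr, 2, 30, SEA, 32, 22)}
π_{pname, pid} gives {(Alpha, 4), (Beta, 14), (Beta, 6), (Lyra, 22), (Zephyr, 22)} (12 duplicate(s) eliminated).
Selection pname ≠ Beta: {(Alpha, 4), (Lyra, 22), (Zephyr, 22)}

{(Alpha, 4), (Lyra, 22), (Zephyr, 22)}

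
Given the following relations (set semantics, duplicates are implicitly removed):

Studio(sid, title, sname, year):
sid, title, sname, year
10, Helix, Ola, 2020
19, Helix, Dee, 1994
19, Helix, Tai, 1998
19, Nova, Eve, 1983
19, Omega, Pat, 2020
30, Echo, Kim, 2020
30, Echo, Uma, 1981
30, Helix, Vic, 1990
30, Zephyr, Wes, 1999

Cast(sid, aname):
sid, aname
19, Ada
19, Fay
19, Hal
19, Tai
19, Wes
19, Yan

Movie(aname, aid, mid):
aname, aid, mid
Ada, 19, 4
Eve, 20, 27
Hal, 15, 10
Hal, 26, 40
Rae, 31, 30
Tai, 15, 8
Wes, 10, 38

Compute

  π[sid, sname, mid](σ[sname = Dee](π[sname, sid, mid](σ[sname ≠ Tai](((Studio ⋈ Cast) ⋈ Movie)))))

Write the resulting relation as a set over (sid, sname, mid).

{(19, Dee, 10), (19, Dee, 38), (19, Dee, 4), (19, Dee, 40), (19, Dee, 8)}

Natural join on sid: {(19, Helix, Dee, 1994, Ada), (19, Helix, Dee, 1994, Fay), (19, Helix, Dee, 1994, Hal), (19, Helix, Dee, 1994, Tai), (19, Helix, Dee, 1994, Wes), (19, Helix, Dee, 1994, Yan), (19, Helix, Tai, 1998, Ada), (19, Helix, Tai, 1998, Fay), (19, Helix, Tai, 1998, Hal), (19, Helix, Tai, 1998, Tai), (19, Helix, Tai, 1998, Wes), (19, Helix, Tai, 1998, Yan), (19, Nova, Eve, 1983, Ada), (19, Nova, Eve, 1983, Fay), (19, Nova, Eve, 1983, Hal), (19, Nova, Eve, 1983, Tai), (19, Nova, Eve, 1983, Wes), (19, Nova, Eve, 1983, Yan), (19, Omega, Pat, 2020, Ada), (19, Omega, Pat, 2020, Fay), (19, Omega, Pat, 2020, Hal), (19, Omega, Pat, 2020, Tai), (19, Omega, Pat, 2020, Wes), (19, Omega, Pat, 2020, Yan)}
Natural join on aname: {(19, Helix, Dee, 1994, Ada, 19, 4), (19, Helix, Dee, 1994, Hal, 15, 10), (19, Helix, Dee, 1994, Hal, 26, 40), (19, Helix, Dee, 1994, Tai, 15, 8), (19, Helix, Dee, 1994, Wes, 10, 38), (19, Helix, Tai, 1998, Ada, 19, 4), (19, Helix, Tai, 1998, Hal, 15, 10), (19, Helix, Tai, 1998, Hal, 26, 40), (19, Helix, Tai, 1998, Tai, 15, 8), (19, Helix, Tai, 1998, Wes, 10, 38), (19, Nova, Eve, 1983, Ada, 19, 4), (19, Nova, Eve, 1983, Hal, 15, 10), (19, Nova, Eve, 1983, Hal, 26, 40), (19, Nova, Eve, 1983, Tai, 15, 8), (19, Nova, Eve, 1983, Wes, 10, 38), (19, Omega, Pat, 2020, Ada, 19, 4), (19, Omega, Pat, 2020, Hal, 15, 10), (19, Omega, Pat, 2020, Hal, 26, 40), (19, Omega, Pat, 2020, Tai, 15, 8), (19, Omega, Pat, 2020, Wes, 10, 38)}
Filtering on sname ≠ Tai leaves {(19, Helix, Dee, 1994, Ada, 19, 4), (19, Helix, Dee, 1994, Hal, 15, 10), (19, Helix, Dee, 1994, Hal, 26, 40), (19, Helix, Dee, 1994, Tai, 15, 8), (19, Helix, Dee, 1994, Wes, 10, 38), (19, Nova, Eve, 1983, Ada, 19, 4), (19, Nova, Eve, 1983, Hal, 15, 10), (19, Nova, Eve, 1983, Hal, 26, 40), (19, Nova, Eve, 1983, Tai, 15, 8), (19, Nova, Eve, 1983, Wes, 10, 38), (19, Omega, Pat, 2020, Ada, 19, 4), (19, Omega, Pat, 2020, Hal, 15, 10), (19, Omega, Pat, 2020, Hal, 26, 40), (19, Omega, Pat, 2020, Tai, 15, 8), (19, Omega, Pat, 2020, Wes, 10, 38)}.
π_{sname, sid, mid} gives {(Dee, 19, 10), (Dee, 19, 38), (Dee, 19, 4), (Dee, 19, 40), (Dee, 19, 8), (Eve, 19, 10), (Eve, 19, 38), (Eve, 19, 4), (Eve, 19, 40), (Eve, 19, 8), (Pat, 19, 10), (Pat, 19, 38), (Pat, 19, 4), (Pat, 19, 40), (Pat, 19, 8)}.
Filtering on sname = Dee leaves {(Dee, 19, 10), (Dee, 19, 38), (Dee, 19, 4), (Dee, 19, 40), (Dee, 19, 8)}.
π_{sid, sname, mid} gives {(19, Dee, 10), (19, Dee, 38), (19, Dee, 4), (19, Dee, 40), (19, Dee, 8)}.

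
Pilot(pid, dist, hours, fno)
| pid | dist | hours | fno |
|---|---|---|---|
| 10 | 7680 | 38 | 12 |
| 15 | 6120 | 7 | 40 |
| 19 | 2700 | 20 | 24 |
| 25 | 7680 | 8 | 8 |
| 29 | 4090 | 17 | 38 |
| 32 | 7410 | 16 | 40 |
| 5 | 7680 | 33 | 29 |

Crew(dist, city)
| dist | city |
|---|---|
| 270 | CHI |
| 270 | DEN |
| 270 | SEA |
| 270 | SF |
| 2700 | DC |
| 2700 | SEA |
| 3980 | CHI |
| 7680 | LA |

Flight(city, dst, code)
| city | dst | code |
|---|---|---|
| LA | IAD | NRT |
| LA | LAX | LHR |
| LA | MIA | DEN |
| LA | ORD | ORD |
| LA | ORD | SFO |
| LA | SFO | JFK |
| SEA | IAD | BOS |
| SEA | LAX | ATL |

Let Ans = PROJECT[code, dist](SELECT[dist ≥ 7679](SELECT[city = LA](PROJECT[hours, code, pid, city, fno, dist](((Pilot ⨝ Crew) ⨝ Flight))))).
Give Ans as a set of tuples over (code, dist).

Natural join on dist: {(10, 7680, 38, 12, LA), (19, 2700, 20, 24, DC), (19, 2700, 20, 24, SEA), (25, 7680, 8, 8, LA), (5, 7680, 33, 29, LA)}
Natural join on city: {(10, 7680, 38, 12, LA, IAD, NRT), (10, 7680, 38, 12, LA, LAX, LHR), (10, 7680, 38, 12, LA, MIA, DEN), (10, 7680, 38, 12, LA, ORD, ORD), (10, 7680, 38, 12, LA, ORD, SFO), (10, 7680, 38, 12, LA, SFO, JFK), (19, 2700, 20, 24, SEA, IAD, BOS), (19, 2700, 20, 24, SEA, LAX, ATL), (25, 7680, 8, 8, LA, IAD, NRT), (25, 7680, 8, 8, LA, LAX, LHR), (25, 7680, 8, 8, LA, MIA, DEN), (25, 7680, 8, 8, LA, ORD, ORD), (25, 7680, 8, 8, LA, ORD, SFO), (25, 7680, 8, 8, LA, SFO, JFK), (5, 7680, 33, 29, LA, IAD, NRT), (5, 7680, 33, 29, LA, LAX, LHR), (5, 7680, 33, 29, LA, MIA, DEN), (5, 7680, 33, 29, LA, ORD, ORD), (5, 7680, 33, 29, LA, ORD, SFO), (5, 7680, 33, 29, LA, SFO, JFK)}
π[hours, code, pid, city, fno, dist]: project onto (hours, code, pid, city, fno, dist) → {(20, ATL, 19, SEA, 24, 2700), (20, BOS, 19, SEA, 24, 2700), (33, DEN, 5, LA, 29, 7680), (33, JFK, 5, LA, 29, 7680), (33, LHR, 5, LA, 29, 7680), (33, NRT, 5, LA, 29, 7680), (33, ORD, 5, LA, 29, 7680), (33, SFO, 5, LA, 29, 7680), (38, DEN, 10, LA, 12, 7680), (38, JFK, 10, LA, 12, 7680), (38, LHR, 10, LA, 12, 7680), (38, NRT, 10, LA, 12, 7680), (38, ORD, 10, LA, 12, 7680), (38, SFO, 10, LA, 12, 7680), (8, DEN, 25, LA, 8, 7680), (8, JFK, 25, LA, 8, 7680), (8, LHR, 25, LA, 8, 7680), (8, NRT, 25, LA, 8, 7680), (8, ORD, 25, LA, 8, 7680), (8, SFO, 25, LA, 8, 7680)}
Apply σ_{city = LA}; surviving tuples: {(33, DEN, 5, LA, 29, 7680), (33, JFK, 5, LA, 29, 7680), (33, LHR, 5, LA, 29, 7680), (33, NRT, 5, LA, 29, 7680), (33, ORD, 5, LA, 29, 7680), (33, SFO, 5, LA, 29, 7680), (38, DEN, 10, LA, 12, 7680), (38, JFK, 10, LA, 12, 7680), (38, LHR, 10, LA, 12, 7680), (38, NRT, 10, LA, 12, 7680), (38, ORD, 10, LA, 12, 7680), (38, SFO, 10, LA, 12, 7680), (8, DEN, 25, LA, 8, 7680), (8, JFK, 25, LA, 8, 7680), (8, LHR, 25, LA, 8, 7680), (8, NRT, 25, LA, 8, 7680), (8, ORD, 25, LA, 8, 7680), (8, SFO, 25, LA, 8, 7680)}
Apply σ_{dist ≥ 7679}; surviving tuples: {(33, DEN, 5, LA, 29, 7680), (33, JFK, 5, LA, 29, 7680), (33, LHR, 5, LA, 29, 7680), (33, NRT, 5, LA, 29, 7680), (33, ORD, 5, LA, 29, 7680), (33, SFO, 5, LA, 29, 7680), (38, DEN, 10, LA, 12, 7680), (38, JFK, 10, LA, 12, 7680), (38, LHR, 10, LA, 12, 7680), (38, NRT, 10, LA, 12, 7680), (38, ORD, 10, LA, 12, 7680), (38, SFO, 10, LA, 12, 7680), (8, DEN, 25, LA, 8, 7680), (8, JFK, 25, LA, 8, 7680), (8, LHR, 25, LA, 8, 7680), (8, NRT, 25, LA, 8, 7680), (8, ORD, 25, LA, 8, 7680), (8, SFO, 25, LA, 8, 7680)}
π[code, dist]: project onto (code, dist) (12 duplicate(s) eliminated) → {(DEN, 7680), (JFK, 7680), (LHR, 7680), (NRT, 7680), (ORD, 7680), (SFO, 7680)}

{(DEN, 7680), (JFK, 7680), (LHR, 7680), (NRT, 7680), (ORD, 7680), (SFO, 7680)}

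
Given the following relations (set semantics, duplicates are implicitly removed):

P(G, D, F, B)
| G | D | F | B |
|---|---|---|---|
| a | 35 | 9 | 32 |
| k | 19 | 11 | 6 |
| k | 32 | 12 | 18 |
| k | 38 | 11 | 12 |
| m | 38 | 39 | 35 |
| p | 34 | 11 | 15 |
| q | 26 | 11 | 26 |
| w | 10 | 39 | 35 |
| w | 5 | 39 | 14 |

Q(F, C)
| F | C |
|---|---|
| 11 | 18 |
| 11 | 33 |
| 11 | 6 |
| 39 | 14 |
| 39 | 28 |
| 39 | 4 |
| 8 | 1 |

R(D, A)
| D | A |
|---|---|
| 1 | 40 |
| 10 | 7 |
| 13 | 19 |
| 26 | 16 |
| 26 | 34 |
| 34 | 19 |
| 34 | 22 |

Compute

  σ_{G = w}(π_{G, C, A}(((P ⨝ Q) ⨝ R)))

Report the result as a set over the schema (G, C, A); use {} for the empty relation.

Joining P and Q on F yields {(k, 19, 11, 6, 18), (k, 19, 11, 6, 33), (k, 19, 11, 6, 6), (k, 38, 11, 12, 18), (k, 38, 11, 12, 33), (k, 38, 11, 12, 6), (m, 38, 39, 35, 14), (m, 38, 39, 35, 28), (m, 38, 39, 35, 4), (p, 34, 11, 15, 18), (p, 34, 11, 15, 33), (p, 34, 11, 15, 6), (q, 26, 11, 26, 18), (q, 26, 11, 26, 33), (q, 26, 11, 26, 6), (w, 10, 39, 35, 14), (w, 10, 39, 35, 28), (w, 10, 39, 35, 4), (w, 5, 39, 14, 14), (w, 5, 39, 14, 28), (w, 5, 39, 14, 4)}.
Joining (P ⨝ Q) and R on D yields {(p, 34, 11, 15, 18, 19), (p, 34, 11, 15, 18, 22), (p, 34, 11, 15, 33, 19), (p, 34, 11, 15, 33, 22), (p, 34, 11, 15, 6, 19), (p, 34, 11, 15, 6, 22), (q, 26, 11, 26, 18, 16), (q, 26, 11, 26, 18, 34), (q, 26, 11, 26, 33, 16), (q, 26, 11, 26, 33, 34), (q, 26, 11, 26, 6, 16), (q, 26, 11, 26, 6, 34), (w, 10, 39, 35, 14, 7), (w, 10, 39, 35, 28, 7), (w, 10, 39, 35, 4, 7)}.
π_{G, C, A} gives {(p, 18, 19), (p, 18, 22), (p, 33, 19), (p, 33, 22), (p, 6, 19), (p, 6, 22), (q, 18, 16), (q, 18, 34), (q, 33, 16), (q, 33, 34), (q, 6, 16), (q, 6, 34), (w, 14, 7), (w, 28, 7), (w, 4, 7)}.
Selection G = w: {(w, 14, 7), (w, 28, 7), (w, 4, 7)}

{(w, 14, 7), (w, 28, 7), (w, 4, 7)}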